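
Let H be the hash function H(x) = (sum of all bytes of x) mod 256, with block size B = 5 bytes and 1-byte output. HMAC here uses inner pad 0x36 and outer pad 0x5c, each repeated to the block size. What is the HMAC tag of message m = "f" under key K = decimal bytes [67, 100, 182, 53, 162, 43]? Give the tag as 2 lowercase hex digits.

Key decimal bytes [67, 100, 182, 53, 162, 43] = 43 64 b6 35 a2 2b is 6 bytes > B = 5, so hash it first: H(key) = 5f, then zero-pad to 5 bytes: K' = 5f 00 00 00 00.
K' ⊕ ipad = 69 36 36 36 36.  K' ⊕ opad = 03 5c 5c 5c 5c.
Inner input = (K'⊕ipad) ∥ m = 69 36 36 36 36 ∥ 66.
Inner hash: sum = 105+54+54+54+54+102 = 423; mod 256 = 167 → a7.
Outer input = (K'⊕opad) ∥ inner = 03 5c 5c 5c 5c ∥ a7.
Outer hash (tag): sum = 3+92+92+92+92+167 = 538; mod 256 = 26 → 1a.

1a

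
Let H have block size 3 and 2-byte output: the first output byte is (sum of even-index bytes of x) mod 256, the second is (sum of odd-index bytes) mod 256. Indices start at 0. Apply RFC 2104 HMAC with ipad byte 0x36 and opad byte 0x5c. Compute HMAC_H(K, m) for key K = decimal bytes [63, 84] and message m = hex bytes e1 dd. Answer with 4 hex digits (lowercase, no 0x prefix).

0224

Key decimal bytes [63, 84] = 3f 54 is 2 bytes ≤ B = 3; zero-pad to 3 bytes: K' = 3f 54 00.
K' ⊕ ipad = 09 62 36.  K' ⊕ opad = 63 08 5c.
Inner input = (K'⊕ipad) ∥ m = 09 62 36 ∥ e1 dd.
Inner hash: even-index sum = 284 mod 256 = 28; odd-index sum = 323 mod 256 = 67 → 1c 43.
Outer input = (K'⊕opad) ∥ inner = 63 08 5c ∥ 1c 43.
Outer hash (tag): even-index sum = 258 mod 256 = 2; odd-index sum = 36 mod 256 = 36 → 02 24.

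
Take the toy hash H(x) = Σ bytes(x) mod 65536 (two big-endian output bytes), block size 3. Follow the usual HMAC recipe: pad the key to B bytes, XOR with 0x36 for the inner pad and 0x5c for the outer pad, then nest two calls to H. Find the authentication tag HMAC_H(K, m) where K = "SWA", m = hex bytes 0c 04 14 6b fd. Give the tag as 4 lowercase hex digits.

0102

Key "SWA" = 53 57 41 is exactly B = 3 bytes: K' = 53 57 41.
K' ⊕ ipad = 65 61 77.  K' ⊕ opad = 0f 0b 1d.
Inner input = (K'⊕ipad) ∥ m = 65 61 77 ∥ 0c 04 14 6b fd.
Inner hash: sum = 101+97+119+12+4+20+107+253 = 713 → 02 c9.
Outer input = (K'⊕opad) ∥ inner = 0f 0b 1d ∥ 02 c9.
Outer hash (tag): sum = 15+11+29+2+201 = 258 → 01 02.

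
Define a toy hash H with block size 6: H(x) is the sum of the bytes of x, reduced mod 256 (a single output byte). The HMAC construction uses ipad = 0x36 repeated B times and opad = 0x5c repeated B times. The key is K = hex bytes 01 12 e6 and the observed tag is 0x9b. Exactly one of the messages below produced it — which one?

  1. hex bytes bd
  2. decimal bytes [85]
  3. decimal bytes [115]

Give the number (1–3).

2

Key hex bytes 01 12 e6 is 3 bytes ≤ B = 6; zero-pad to 6 bytes: K' = 01 12 e6 00 00 00.
K' ⊕ ipad = 37 24 d0 36 36 36; K' ⊕ opad = 5d 4e ba 5c 5c 5c.
m1: inner = H(37 24 d0 36 36 36 bd) = 8a; tag = H(5d 4e ba 5c 5c 5c 8a) = 03
m2: inner = H(37 24 d0 36 36 36 55) = 22; tag = H(5d 4e ba 5c 5c 5c 22) = 9b ← matches
m3: inner = H(37 24 d0 36 36 36 73) = 40; tag = H(5d 4e ba 5c 5c 5c 40) = b9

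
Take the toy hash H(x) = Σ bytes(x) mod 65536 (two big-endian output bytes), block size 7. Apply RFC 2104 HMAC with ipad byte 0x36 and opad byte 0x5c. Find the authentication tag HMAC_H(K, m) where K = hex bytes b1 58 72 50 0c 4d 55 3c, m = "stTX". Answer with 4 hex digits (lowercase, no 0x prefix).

036e

Key hex bytes b1 58 72 50 0c 4d 55 3c is 8 bytes > B = 7, so hash it first: H(key) = 02 b5, then zero-pad to 7 bytes: K' = 02 b5 00 00 00 00 00.
K' ⊕ ipad = 34 83 36 36 36 36 36.  K' ⊕ opad = 5e e9 5c 5c 5c 5c 5c.
Inner input = (K'⊕ipad) ∥ m = 34 83 36 36 36 36 36 ∥ 73 74 54 58.
Inner hash: sum = 52+131+54+54+54+54+54+115+116+84+88 = 856 → 03 58.
Outer input = (K'⊕opad) ∥ inner = 5e e9 5c 5c 5c 5c 5c ∥ 03 58.
Outer hash (tag): sum = 94+233+92+92+92+92+92+3+88 = 878 → 03 6e.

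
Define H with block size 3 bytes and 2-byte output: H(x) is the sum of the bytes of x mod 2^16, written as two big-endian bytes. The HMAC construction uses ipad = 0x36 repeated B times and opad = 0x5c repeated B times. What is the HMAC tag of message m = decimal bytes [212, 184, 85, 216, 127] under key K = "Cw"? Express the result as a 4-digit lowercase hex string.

Key "Cw" = 43 77 is 2 bytes ≤ B = 3; zero-pad to 3 bytes: K' = 43 77 00.
K' ⊕ ipad = 75 41 36.  K' ⊕ opad = 1f 2b 5c.
Inner input = (K'⊕ipad) ∥ m = 75 41 36 ∥ d4 b8 55 d8 7f.
Inner hash: sum = 117+65+54+212+184+85+216+127 = 1060 → 04 24.
Outer input = (K'⊕opad) ∥ inner = 1f 2b 5c ∥ 04 24.
Outer hash (tag): sum = 31+43+92+4+36 = 206 → 00 ce.

00ce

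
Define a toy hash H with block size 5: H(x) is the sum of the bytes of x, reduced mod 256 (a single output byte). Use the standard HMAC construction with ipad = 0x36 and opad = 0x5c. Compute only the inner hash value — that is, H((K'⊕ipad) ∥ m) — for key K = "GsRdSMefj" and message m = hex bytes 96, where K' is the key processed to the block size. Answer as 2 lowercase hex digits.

e1

Key "GsRdSMefj" = 47 73 52 64 53 4d 65 66 6a is 9 bytes > B = 5, so hash it first: H(key) = 45, then zero-pad to 5 bytes: K' = 45 00 00 00 00.
K' ⊕ ipad = 73 36 36 36 36.
Inner input = 73 36 36 36 36 ∥ 96.
Inner hash: sum = 115+54+54+54+54+150 = 481; mod 256 = 225 → e1.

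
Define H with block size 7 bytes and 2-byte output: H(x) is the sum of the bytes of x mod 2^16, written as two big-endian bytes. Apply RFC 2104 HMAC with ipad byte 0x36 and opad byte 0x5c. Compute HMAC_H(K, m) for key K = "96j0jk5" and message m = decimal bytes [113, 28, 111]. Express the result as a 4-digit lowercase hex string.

Key "96j0jk5" = 39 36 6a 30 6a 6b 35 is exactly B = 7 bytes: K' = 39 36 6a 30 6a 6b 35.
K' ⊕ ipad = 0f 00 5c 06 5c 5d 03.  K' ⊕ opad = 65 6a 36 6c 36 37 69.
Inner input = (K'⊕ipad) ∥ m = 0f 00 5c 06 5c 5d 03 ∥ 71 1c 6f.
Inner hash: sum = 15+0+92+6+92+93+3+113+28+111 = 553 → 02 29.
Outer input = (K'⊕opad) ∥ inner = 65 6a 36 6c 36 37 69 ∥ 02 29.
Outer hash (tag): sum = 101+106+54+108+54+55+105+2+41 = 626 → 02 72.

0272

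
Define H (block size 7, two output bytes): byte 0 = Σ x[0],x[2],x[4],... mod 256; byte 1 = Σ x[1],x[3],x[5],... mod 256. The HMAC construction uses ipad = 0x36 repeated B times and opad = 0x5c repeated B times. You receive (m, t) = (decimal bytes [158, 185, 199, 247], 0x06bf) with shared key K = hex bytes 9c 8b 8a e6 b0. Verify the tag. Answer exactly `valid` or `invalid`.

Key hex bytes 9c 8b 8a e6 b0 is 5 bytes ≤ B = 7; zero-pad to 7 bytes: K' = 9c 8b 8a e6 b0 00 00.
K' ⊕ ipad = aa bd bc d0 86 36 36; K' ⊕ opad = c0 d7 d6 ba ec 5c 5c.
Inner hash: even-index sum = 978 mod 256 = 210; odd-index sum = 808 mod 256 = 40 → d2 28.
Outer hash (recomputed tag): even-index sum = 774 mod 256 = 6; odd-index sum = 703 mod 256 = 191 → 06 bf.
Recomputed tag = 06bf; claimed = 06bf → match.

valid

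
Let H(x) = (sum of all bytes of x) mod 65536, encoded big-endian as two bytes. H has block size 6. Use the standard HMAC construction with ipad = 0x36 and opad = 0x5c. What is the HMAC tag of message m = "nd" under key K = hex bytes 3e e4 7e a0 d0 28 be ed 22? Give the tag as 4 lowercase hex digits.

Key hex bytes 3e e4 7e a0 d0 28 be ed 22 is 9 bytes > B = 6, so hash it first: H(key) = 05 05, then zero-pad to 6 bytes: K' = 05 05 00 00 00 00.
K' ⊕ ipad = 33 33 36 36 36 36.  K' ⊕ opad = 59 59 5c 5c 5c 5c.
Inner input = (K'⊕ipad) ∥ m = 33 33 36 36 36 36 ∥ 6e 64.
Inner hash: sum = 51+51+54+54+54+54+110+100 = 528 → 02 10.
Outer input = (K'⊕opad) ∥ inner = 59 59 5c 5c 5c 5c ∥ 02 10.
Outer hash (tag): sum = 89+89+92+92+92+92+2+16 = 564 → 02 34.

0234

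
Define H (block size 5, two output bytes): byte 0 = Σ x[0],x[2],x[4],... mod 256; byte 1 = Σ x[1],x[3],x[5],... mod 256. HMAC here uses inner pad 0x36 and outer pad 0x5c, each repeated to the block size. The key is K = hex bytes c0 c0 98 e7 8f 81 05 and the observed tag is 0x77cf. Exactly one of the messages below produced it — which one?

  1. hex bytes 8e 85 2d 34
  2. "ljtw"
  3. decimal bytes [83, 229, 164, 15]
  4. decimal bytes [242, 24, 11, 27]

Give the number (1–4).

Key hex bytes c0 c0 98 e7 8f 81 05 is 7 bytes > B = 5, so hash it first: H(key) = ec 28, then zero-pad to 5 bytes: K' = ec 28 00 00 00.
K' ⊕ ipad = da 1e 36 36 36; K' ⊕ opad = b0 74 5c 5c 5c.
m1: inner = H(da 1e 36 36 36 8e 85 2d 34) = ff 0f; tag = H(b0 74 5c 5c 5c ff 0f) = 77cf ← matches
m2: inner = H(da 1e 36 36 36 6c 6a 74 77) = 27 34; tag = H(b0 74 5c 5c 5c 27 34) = 9cf7
m3: inner = H(da 1e 36 36 36 53 e5 a4 0f) = 3a 4b; tag = H(b0 74 5c 5c 5c 3a 4b) = b30a
m4: inner = H(da 1e 36 36 36 f2 18 0b 1b) = 79 51; tag = H(b0 74 5c 5c 5c 79 51) = b949

1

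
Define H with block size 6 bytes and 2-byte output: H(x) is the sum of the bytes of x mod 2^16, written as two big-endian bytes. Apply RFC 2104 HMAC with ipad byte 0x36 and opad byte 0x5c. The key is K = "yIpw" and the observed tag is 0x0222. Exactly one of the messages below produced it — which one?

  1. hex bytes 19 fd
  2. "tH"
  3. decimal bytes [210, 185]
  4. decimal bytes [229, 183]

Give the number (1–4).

Key "yIpw" = 79 49 70 77 is 4 bytes ≤ B = 6; zero-pad to 6 bytes: K' = 79 49 70 77 00 00.
K' ⊕ ipad = 4f 7f 46 41 36 36; K' ⊕ opad = 25 15 2c 2b 5c 5c.
m1: inner = H(4f 7f 46 41 36 36 19 fd) = 02 d7; tag = H(25 15 2c 2b 5c 5c 02 d7) = 0222 ← matches
m2: inner = H(4f 7f 46 41 36 36 74 48) = 02 7d; tag = H(25 15 2c 2b 5c 5c 02 7d) = 01c8
m3: inner = H(4f 7f 46 41 36 36 d2 b9) = 03 4c; tag = H(25 15 2c 2b 5c 5c 03 4c) = 0198
m4: inner = H(4f 7f 46 41 36 36 e5 b7) = 03 5d; tag = H(25 15 2c 2b 5c 5c 03 5d) = 01a9

1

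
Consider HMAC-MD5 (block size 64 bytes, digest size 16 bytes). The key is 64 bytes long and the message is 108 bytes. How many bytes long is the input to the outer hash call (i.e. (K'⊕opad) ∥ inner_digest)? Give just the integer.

Key is 64 ≤ 64 bytes, zero-padded: |K'| = 64.
Outer input = (K'⊕opad) ∥ H(inner) → 64 + 16 = 80 bytes.

80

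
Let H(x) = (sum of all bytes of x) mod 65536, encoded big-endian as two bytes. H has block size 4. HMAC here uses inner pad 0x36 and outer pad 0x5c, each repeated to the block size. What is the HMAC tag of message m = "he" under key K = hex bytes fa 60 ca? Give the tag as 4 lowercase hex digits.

01f8

Key hex bytes fa 60 ca is 3 bytes ≤ B = 4; zero-pad to 4 bytes: K' = fa 60 ca 00.
K' ⊕ ipad = cc 56 fc 36.  K' ⊕ opad = a6 3c 96 5c.
Inner input = (K'⊕ipad) ∥ m = cc 56 fc 36 ∥ 68 65.
Inner hash: sum = 204+86+252+54+104+101 = 801 → 03 21.
Outer input = (K'⊕opad) ∥ inner = a6 3c 96 5c ∥ 03 21.
Outer hash (tag): sum = 166+60+150+92+3+33 = 504 → 01 f8.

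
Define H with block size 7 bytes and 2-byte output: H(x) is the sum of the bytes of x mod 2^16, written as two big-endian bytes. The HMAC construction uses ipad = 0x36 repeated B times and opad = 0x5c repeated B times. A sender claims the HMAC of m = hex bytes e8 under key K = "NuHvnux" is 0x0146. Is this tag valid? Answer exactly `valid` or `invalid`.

invalid

Key "NuHvnux" = 4e 75 48 76 6e 75 78 is exactly B = 7 bytes: K' = 4e 75 48 76 6e 75 78.
K' ⊕ ipad = 78 43 7e 40 58 43 4e; K' ⊕ opad = 12 29 14 2a 32 29 24.
Inner hash: sum = 120+67+126+64+88+67+78+232 = 842 → 03 4a.
Outer hash (recomputed tag): sum = 18+41+20+42+50+41+36+3+74 = 325 → 01 45.
Recomputed tag = 0145; claimed = 0146 → mismatch.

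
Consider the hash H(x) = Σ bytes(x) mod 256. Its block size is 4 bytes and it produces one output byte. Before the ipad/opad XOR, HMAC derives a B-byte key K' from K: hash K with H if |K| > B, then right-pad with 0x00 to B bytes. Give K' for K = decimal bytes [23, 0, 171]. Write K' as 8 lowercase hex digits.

1700ab00

Key decimal bytes [23, 0, 171] = 17 00 ab is 3 bytes ≤ B = 4; zero-pad to 4 bytes: K' = 17 00 ab 00.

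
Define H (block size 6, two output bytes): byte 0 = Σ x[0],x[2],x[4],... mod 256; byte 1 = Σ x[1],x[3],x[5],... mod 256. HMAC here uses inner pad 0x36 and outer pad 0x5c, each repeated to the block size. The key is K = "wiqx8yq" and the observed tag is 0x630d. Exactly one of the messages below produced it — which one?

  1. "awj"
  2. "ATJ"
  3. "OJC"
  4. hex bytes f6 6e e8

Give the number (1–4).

Key "wiqx8yq" = 77 69 71 78 38 79 71 is 7 bytes > B = 6, so hash it first: H(key) = 91 5a, then zero-pad to 6 bytes: K' = 91 5a 00 00 00 00.
K' ⊕ ipad = a7 6c 36 36 36 36; K' ⊕ opad = cd 06 5c 5c 5c 5c.
m1: inner = H(a7 6c 36 36 36 36 61 77 6a) = de 4f; tag = H(cd 06 5c 5c 5c 5c de 4f) = 630d ← matches
m2: inner = H(a7 6c 36 36 36 36 41 54 4a) = 9e 2c; tag = H(cd 06 5c 5c 5c 5c 9e 2c) = 23ea
m3: inner = H(a7 6c 36 36 36 36 4f 4a 43) = a5 22; tag = H(cd 06 5c 5c 5c 5c a5 22) = 2ae0
m4: inner = H(a7 6c 36 36 36 36 f6 6e e8) = f1 46; tag = H(cd 06 5c 5c 5c 5c f1 46) = 7604

1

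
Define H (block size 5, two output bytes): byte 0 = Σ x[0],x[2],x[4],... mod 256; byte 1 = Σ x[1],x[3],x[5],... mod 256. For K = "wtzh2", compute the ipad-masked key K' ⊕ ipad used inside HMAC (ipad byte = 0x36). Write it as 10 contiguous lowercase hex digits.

Key "wtzh2" = 77 74 7a 68 32 is exactly B = 5 bytes: K' = 77 74 7a 68 32.
XOR each byte with 0x36: 77⊕36=41, 74⊕36=42, 7a⊕36=4c, 68⊕36=5e, 32⊕36=04.

41424c5e04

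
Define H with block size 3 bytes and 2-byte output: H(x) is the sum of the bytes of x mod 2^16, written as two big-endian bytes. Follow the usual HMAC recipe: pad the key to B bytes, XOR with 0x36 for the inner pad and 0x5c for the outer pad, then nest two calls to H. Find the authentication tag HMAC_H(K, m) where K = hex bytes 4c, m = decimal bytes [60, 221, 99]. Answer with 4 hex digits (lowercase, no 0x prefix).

012c

Key hex bytes 4c is 1 byte ≤ B = 3; zero-pad to 3 bytes: K' = 4c 00 00.
K' ⊕ ipad = 7a 36 36.  K' ⊕ opad = 10 5c 5c.
Inner input = (K'⊕ipad) ∥ m = 7a 36 36 ∥ 3c dd 63.
Inner hash: sum = 122+54+54+60+221+99 = 610 → 02 62.
Outer input = (K'⊕opad) ∥ inner = 10 5c 5c ∥ 02 62.
Outer hash (tag): sum = 16+92+92+2+98 = 300 → 01 2c.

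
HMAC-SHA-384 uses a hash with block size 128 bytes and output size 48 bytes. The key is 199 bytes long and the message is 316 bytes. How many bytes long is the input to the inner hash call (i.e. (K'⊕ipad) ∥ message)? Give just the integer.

444

Key is 199 > 128 bytes, so it is hashed to 48 bytes then zero-padded to 128: |K'| = 128.
Inner input = (K'⊕ipad) ∥ m → 128 + 316 = 444 bytes.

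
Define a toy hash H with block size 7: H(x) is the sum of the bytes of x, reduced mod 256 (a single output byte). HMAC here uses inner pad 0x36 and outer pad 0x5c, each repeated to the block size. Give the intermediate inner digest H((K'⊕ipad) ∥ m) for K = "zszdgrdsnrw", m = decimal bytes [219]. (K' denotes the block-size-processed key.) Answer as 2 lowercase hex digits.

03

Key "zszdgrdsnrw" = 7a 73 7a 64 67 72 64 73 6e 72 77 is 11 bytes > B = 7, so hash it first: H(key) = d2, then zero-pad to 7 bytes: K' = d2 00 00 00 00 00 00.
K' ⊕ ipad = e4 36 36 36 36 36 36.
Inner input = e4 36 36 36 36 36 36 ∥ db.
Inner hash: sum = 228+54+54+54+54+54+54+219 = 771; mod 256 = 3 → 03.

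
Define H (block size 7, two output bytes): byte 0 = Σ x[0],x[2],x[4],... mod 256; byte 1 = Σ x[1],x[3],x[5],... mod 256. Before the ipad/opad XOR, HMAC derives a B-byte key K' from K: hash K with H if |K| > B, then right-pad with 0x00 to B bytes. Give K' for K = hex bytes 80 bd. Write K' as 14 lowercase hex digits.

Key hex bytes 80 bd is 2 bytes ≤ B = 7; zero-pad to 7 bytes: K' = 80 bd 00 00 00 00 00.

80bd0000000000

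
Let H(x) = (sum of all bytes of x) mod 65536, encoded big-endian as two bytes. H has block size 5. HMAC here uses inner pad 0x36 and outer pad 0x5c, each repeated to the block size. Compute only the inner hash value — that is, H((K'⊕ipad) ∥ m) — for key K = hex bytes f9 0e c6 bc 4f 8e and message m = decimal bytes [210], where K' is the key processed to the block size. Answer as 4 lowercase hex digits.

Key hex bytes f9 0e c6 bc 4f 8e is 6 bytes > B = 5, so hash it first: H(key) = 03 66, then zero-pad to 5 bytes: K' = 03 66 00 00 00.
K' ⊕ ipad = 35 50 36 36 36.
Inner input = 35 50 36 36 36 ∥ d2.
Inner hash: sum = 53+80+54+54+54+210 = 505 → 01 f9.

01f9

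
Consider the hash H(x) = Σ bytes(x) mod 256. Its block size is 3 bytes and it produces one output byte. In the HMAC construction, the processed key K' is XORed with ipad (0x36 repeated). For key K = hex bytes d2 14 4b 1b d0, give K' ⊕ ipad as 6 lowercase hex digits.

Key hex bytes d2 14 4b 1b d0 is 5 bytes > B = 3, so hash it first: H(key) = 1c, then zero-pad to 3 bytes: K' = 1c 00 00.
XOR each byte with 0x36: 1c⊕36=2a, 00⊕36=36, 00⊕36=36.

2a3636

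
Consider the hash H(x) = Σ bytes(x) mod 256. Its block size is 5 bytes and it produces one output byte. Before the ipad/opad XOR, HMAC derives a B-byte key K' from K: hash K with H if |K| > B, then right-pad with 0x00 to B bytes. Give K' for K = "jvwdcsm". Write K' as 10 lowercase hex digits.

fe00000000

|K| = 7 > B = 5, so first hash the key.
H(K): sum = 106+118+119+100+99+115+109 = 766; mod 256 = 254 → fe.
Zero-pad H(K) = fe to 5 bytes: K' = fe 00 00 00 00.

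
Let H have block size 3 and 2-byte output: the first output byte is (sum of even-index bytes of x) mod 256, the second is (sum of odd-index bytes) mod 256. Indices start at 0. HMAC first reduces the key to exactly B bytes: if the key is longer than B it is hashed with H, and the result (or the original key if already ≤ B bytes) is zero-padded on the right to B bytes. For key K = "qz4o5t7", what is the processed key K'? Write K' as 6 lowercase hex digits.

|K| = 7 > B = 3, so first hash the key.
H(K): even-index sum = 273 mod 256 = 17; odd-index sum = 349 mod 256 = 93 → 11 5d.
Zero-pad H(K) = 11 5d to 3 bytes: K' = 11 5d 00.

115d00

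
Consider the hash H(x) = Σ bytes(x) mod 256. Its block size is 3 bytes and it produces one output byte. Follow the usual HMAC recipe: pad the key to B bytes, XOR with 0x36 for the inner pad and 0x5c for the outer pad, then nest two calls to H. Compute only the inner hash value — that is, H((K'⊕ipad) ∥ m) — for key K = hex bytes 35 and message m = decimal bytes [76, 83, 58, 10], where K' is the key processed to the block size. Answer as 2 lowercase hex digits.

52

Key hex bytes 35 is 1 byte ≤ B = 3; zero-pad to 3 bytes: K' = 35 00 00.
K' ⊕ ipad = 03 36 36.
Inner input = 03 36 36 ∥ 4c 53 3a 0a.
Inner hash: sum = 3+54+54+76+83+58+10 = 338; mod 256 = 82 → 52.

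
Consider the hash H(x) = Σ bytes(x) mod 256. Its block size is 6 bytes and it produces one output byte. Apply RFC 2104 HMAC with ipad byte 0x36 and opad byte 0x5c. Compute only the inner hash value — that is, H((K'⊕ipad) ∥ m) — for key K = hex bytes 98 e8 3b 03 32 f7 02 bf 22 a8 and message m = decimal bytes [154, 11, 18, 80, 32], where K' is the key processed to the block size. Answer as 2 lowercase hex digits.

Key hex bytes 98 e8 3b 03 32 f7 02 bf 22 a8 is 10 bytes > B = 6, so hash it first: H(key) = 72, then zero-pad to 6 bytes: K' = 72 00 00 00 00 00.
K' ⊕ ipad = 44 36 36 36 36 36.
Inner input = 44 36 36 36 36 36 ∥ 9a 0b 12 50 20.
Inner hash: sum = 68+54+54+54+54+54+154+11+18+80+32 = 633; mod 256 = 121 → 79.

79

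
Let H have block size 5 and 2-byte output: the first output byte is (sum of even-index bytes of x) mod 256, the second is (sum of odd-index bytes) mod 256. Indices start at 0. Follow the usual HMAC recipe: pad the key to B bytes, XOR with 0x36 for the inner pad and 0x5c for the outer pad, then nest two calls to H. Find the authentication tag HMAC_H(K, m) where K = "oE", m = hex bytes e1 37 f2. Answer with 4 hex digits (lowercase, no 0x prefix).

6771

Key "oE" = 6f 45 is 2 bytes ≤ B = 5; zero-pad to 5 bytes: K' = 6f 45 00 00 00.
K' ⊕ ipad = 59 73 36 36 36.  K' ⊕ opad = 33 19 5c 5c 5c.
Inner input = (K'⊕ipad) ∥ m = 59 73 36 36 36 ∥ e1 37 f2.
Inner hash: even-index sum = 252 mod 256 = 252; odd-index sum = 636 mod 256 = 124 → fc 7c.
Outer input = (K'⊕opad) ∥ inner = 33 19 5c 5c 5c ∥ fc 7c.
Outer hash (tag): even-index sum = 359 mod 256 = 103; odd-index sum = 369 mod 256 = 113 → 67 71.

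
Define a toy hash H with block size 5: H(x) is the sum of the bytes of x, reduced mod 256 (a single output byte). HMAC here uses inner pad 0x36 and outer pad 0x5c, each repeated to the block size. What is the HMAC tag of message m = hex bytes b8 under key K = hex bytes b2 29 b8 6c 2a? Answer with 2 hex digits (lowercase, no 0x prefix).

Key hex bytes b2 29 b8 6c 2a is exactly B = 5 bytes: K' = b2 29 b8 6c 2a.
K' ⊕ ipad = 84 1f 8e 5a 1c.  K' ⊕ opad = ee 75 e4 30 76.
Inner input = (K'⊕ipad) ∥ m = 84 1f 8e 5a 1c ∥ b8.
Inner hash: sum = 132+31+142+90+28+184 = 607; mod 256 = 95 → 5f.
Outer input = (K'⊕opad) ∥ inner = ee 75 e4 30 76 ∥ 5f.
Outer hash (tag): sum = 238+117+228+48+118+95 = 844; mod 256 = 76 → 4c.

4c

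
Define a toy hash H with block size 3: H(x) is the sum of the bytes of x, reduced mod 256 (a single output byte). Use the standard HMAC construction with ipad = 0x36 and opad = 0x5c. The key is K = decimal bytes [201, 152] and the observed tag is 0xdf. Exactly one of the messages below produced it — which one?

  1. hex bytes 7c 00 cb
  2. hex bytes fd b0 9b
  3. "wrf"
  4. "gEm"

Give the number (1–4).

Key decimal bytes [201, 152] = c9 98 is 2 bytes ≤ B = 3; zero-pad to 3 bytes: K' = c9 98 00.
K' ⊕ ipad = ff ae 36; K' ⊕ opad = 95 c4 5c.
m1: inner = H(ff ae 36 7c 00 cb) = 2a; tag = H(95 c4 5c 2a) = df ← matches
m2: inner = H(ff ae 36 fd b0 9b) = 2b; tag = H(95 c4 5c 2b) = e0
m3: inner = H(ff ae 36 77 72 66) = 32; tag = H(95 c4 5c 32) = e7
m4: inner = H(ff ae 36 67 45 6d) = fc; tag = H(95 c4 5c fc) = b1

1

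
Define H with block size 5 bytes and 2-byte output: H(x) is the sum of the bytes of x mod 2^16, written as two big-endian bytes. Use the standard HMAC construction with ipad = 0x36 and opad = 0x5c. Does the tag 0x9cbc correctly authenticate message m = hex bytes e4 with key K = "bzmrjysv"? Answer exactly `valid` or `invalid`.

invalid

Key "bzmrjysv" = 62 7a 6d 72 6a 79 73 76 is 8 bytes > B = 5, so hash it first: H(key) = 03 87, then zero-pad to 5 bytes: K' = 03 87 00 00 00.
K' ⊕ ipad = 35 b1 36 36 36; K' ⊕ opad = 5f db 5c 5c 5c.
Inner hash: sum = 53+177+54+54+54+228 = 620 → 02 6c.
Outer hash (recomputed tag): sum = 95+219+92+92+92+2+108 = 700 → 02 bc.
Recomputed tag = 02bc; claimed = 9cbc → mismatch.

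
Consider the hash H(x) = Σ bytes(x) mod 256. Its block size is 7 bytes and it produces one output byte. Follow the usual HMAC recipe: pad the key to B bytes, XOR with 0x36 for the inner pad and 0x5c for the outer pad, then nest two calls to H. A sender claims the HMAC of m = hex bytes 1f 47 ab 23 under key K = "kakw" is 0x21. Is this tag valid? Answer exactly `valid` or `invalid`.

Key "kakw" = 6b 61 6b 77 is 4 bytes ≤ B = 7; zero-pad to 7 bytes: K' = 6b 61 6b 77 00 00 00.
K' ⊕ ipad = 5d 57 5d 41 36 36 36; K' ⊕ opad = 37 3d 37 2b 5c 5c 5c.
Inner hash: sum = 93+87+93+65+54+54+54+31+71+171+35 = 808; mod 256 = 40 → 28.
Outer hash (recomputed tag): sum = 55+61+55+43+92+92+92+40 = 530; mod 256 = 18 → 12.
Recomputed tag = 12; claimed = 21 → mismatch.

invalid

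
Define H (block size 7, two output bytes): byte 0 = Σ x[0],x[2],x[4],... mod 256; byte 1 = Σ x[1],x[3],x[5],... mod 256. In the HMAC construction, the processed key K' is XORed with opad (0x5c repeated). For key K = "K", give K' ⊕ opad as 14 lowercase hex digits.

175c5c5c5c5c5c

Key "K" = 4b is 1 byte ≤ B = 7; zero-pad to 7 bytes: K' = 4b 00 00 00 00 00 00.
XOR each byte with 0x5c: 4b⊕5c=17, 00⊕5c=5c, 00⊕5c=5c, 00⊕5c=5c, 00⊕5c=5c, 00⊕5c=5c, 00⊕5c=5c.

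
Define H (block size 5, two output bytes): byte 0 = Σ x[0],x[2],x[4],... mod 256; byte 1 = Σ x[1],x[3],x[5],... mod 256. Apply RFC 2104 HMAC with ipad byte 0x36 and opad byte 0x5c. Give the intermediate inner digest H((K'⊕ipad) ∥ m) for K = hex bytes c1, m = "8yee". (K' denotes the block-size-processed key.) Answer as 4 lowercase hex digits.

Key hex bytes c1 is 1 byte ≤ B = 5; zero-pad to 5 bytes: K' = c1 00 00 00 00.
K' ⊕ ipad = f7 36 36 36 36.
Inner input = f7 36 36 36 36 ∥ 38 79 65 65.
Inner hash: even-index sum = 577 mod 256 = 65; odd-index sum = 265 mod 256 = 9 → 41 09.

4109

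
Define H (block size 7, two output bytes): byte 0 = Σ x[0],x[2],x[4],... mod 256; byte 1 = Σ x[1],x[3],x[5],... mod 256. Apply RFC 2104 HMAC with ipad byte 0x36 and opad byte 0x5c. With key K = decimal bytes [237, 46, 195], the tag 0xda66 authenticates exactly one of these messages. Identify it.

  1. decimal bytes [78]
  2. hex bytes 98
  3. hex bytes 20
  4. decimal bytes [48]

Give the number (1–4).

Key decimal bytes [237, 46, 195] = ed 2e c3 is 3 bytes ≤ B = 7; zero-pad to 7 bytes: K' = ed 2e c3 00 00 00 00.
K' ⊕ ipad = db 18 f5 36 36 36 36; K' ⊕ opad = b1 72 9f 5c 5c 5c 5c.
m1: inner = H(db 18 f5 36 36 36 36 4e) = 3c d2; tag = H(b1 72 9f 5c 5c 5c 5c 3c d2) = da66 ← matches
m2: inner = H(db 18 f5 36 36 36 36 98) = 3c 1c; tag = H(b1 72 9f 5c 5c 5c 5c 3c 1c) = 2466
m3: inner = H(db 18 f5 36 36 36 36 20) = 3c a4; tag = H(b1 72 9f 5c 5c 5c 5c 3c a4) = ac66
m4: inner = H(db 18 f5 36 36 36 36 30) = 3c b4; tag = H(b1 72 9f 5c 5c 5c 5c 3c b4) = bc66

1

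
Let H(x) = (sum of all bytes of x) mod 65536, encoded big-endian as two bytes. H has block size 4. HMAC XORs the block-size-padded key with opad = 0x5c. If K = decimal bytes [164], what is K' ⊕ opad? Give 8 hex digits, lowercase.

Key decimal bytes [164] = a4 is 1 byte ≤ B = 4; zero-pad to 4 bytes: K' = a4 00 00 00.
XOR each byte with 0x5c: a4⊕5c=f8, 00⊕5c=5c, 00⊕5c=5c, 00⊕5c=5c.

f85c5c5c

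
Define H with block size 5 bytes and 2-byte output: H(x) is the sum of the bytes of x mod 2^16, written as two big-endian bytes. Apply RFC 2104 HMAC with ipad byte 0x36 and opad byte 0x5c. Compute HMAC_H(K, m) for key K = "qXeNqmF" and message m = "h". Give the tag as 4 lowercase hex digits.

0343

Key "qXeNqmF" = 71 58 65 4e 71 6d 46 is 7 bytes > B = 5, so hash it first: H(key) = 02 a0, then zero-pad to 5 bytes: K' = 02 a0 00 00 00.
K' ⊕ ipad = 34 96 36 36 36.  K' ⊕ opad = 5e fc 5c 5c 5c.
Inner input = (K'⊕ipad) ∥ m = 34 96 36 36 36 ∥ 68.
Inner hash: sum = 52+150+54+54+54+104 = 468 → 01 d4.
Outer input = (K'⊕opad) ∥ inner = 5e fc 5c 5c 5c ∥ 01 d4.
Outer hash (tag): sum = 94+252+92+92+92+1+212 = 835 → 03 43.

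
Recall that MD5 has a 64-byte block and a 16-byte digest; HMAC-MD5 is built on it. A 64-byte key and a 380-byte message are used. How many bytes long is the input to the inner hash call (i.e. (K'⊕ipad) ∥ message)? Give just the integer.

Key is 64 ≤ 64 bytes, zero-padded: |K'| = 64.
Inner input = (K'⊕ipad) ∥ m → 64 + 380 = 444 bytes.

444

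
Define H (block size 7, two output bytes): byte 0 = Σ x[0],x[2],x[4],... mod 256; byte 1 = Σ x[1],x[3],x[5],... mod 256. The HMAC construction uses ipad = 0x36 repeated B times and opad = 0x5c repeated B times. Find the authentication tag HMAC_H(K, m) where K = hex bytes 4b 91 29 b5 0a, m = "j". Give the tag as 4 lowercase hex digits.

0820

Key hex bytes 4b 91 29 b5 0a is 5 bytes ≤ B = 7; zero-pad to 7 bytes: K' = 4b 91 29 b5 0a 00 00.
K' ⊕ ipad = 7d a7 1f 83 3c 36 36.  K' ⊕ opad = 17 cd 75 e9 56 5c 5c.
Inner input = (K'⊕ipad) ∥ m = 7d a7 1f 83 3c 36 36 ∥ 6a.
Inner hash: even-index sum = 270 mod 256 = 14; odd-index sum = 458 mod 256 = 202 → 0e ca.
Outer input = (K'⊕opad) ∥ inner = 17 cd 75 e9 56 5c 5c ∥ 0e ca.
Outer hash (tag): even-index sum = 520 mod 256 = 8; odd-index sum = 544 mod 256 = 32 → 08 20.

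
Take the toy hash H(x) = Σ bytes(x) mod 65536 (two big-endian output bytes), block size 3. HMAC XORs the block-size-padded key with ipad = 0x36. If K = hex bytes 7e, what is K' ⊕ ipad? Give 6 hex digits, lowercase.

483636

Key hex bytes 7e is 1 byte ≤ B = 3; zero-pad to 3 bytes: K' = 7e 00 00.
XOR each byte with 0x36: 7e⊕36=48, 00⊕36=36, 00⊕36=36.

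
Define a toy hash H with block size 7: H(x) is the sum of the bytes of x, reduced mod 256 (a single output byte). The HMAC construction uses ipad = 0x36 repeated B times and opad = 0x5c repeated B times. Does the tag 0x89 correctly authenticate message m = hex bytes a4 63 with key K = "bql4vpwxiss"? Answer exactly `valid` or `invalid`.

Key "bql4vpwxiss" = 62 71 6c 34 76 70 77 78 69 73 73 is 11 bytes > B = 7, so hash it first: H(key) = 97, then zero-pad to 7 bytes: K' = 97 00 00 00 00 00 00.
K' ⊕ ipad = a1 36 36 36 36 36 36; K' ⊕ opad = cb 5c 5c 5c 5c 5c 5c.
Inner hash: sum = 161+54+54+54+54+54+54+164+99 = 748; mod 256 = 236 → ec.
Outer hash (recomputed tag): sum = 203+92+92+92+92+92+92+236 = 991; mod 256 = 223 → df.
Recomputed tag = df; claimed = 89 → mismatch.

invalid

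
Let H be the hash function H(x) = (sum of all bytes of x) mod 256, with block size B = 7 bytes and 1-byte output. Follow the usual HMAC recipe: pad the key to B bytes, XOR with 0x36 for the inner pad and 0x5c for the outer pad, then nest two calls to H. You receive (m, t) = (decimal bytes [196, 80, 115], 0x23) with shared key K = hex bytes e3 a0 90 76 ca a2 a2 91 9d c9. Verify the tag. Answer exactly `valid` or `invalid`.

invalid

Key hex bytes e3 a0 90 76 ca a2 a2 91 9d c9 is 10 bytes > B = 7, so hash it first: H(key) = 8e, then zero-pad to 7 bytes: K' = 8e 00 00 00 00 00 00.
K' ⊕ ipad = b8 36 36 36 36 36 36; K' ⊕ opad = d2 5c 5c 5c 5c 5c 5c.
Inner hash: sum = 184+54+54+54+54+54+54+196+80+115 = 899; mod 256 = 131 → 83.
Outer hash (recomputed tag): sum = 210+92+92+92+92+92+92+131 = 893; mod 256 = 125 → 7d.
Recomputed tag = 7d; claimed = 23 → mismatch.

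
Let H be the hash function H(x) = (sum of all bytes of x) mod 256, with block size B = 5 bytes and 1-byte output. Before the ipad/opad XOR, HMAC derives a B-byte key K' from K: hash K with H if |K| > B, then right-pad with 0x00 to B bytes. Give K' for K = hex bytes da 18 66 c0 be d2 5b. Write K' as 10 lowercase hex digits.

0300000000

|K| = 7 > B = 5, so first hash the key.
H(K): sum = 218+24+102+192+190+210+91 = 1027; mod 256 = 3 → 03.
Zero-pad H(K) = 03 to 5 bytes: K' = 03 00 00 00 00.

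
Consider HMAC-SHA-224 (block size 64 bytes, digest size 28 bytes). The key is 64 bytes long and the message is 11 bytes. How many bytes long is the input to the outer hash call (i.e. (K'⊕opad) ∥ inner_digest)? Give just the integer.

Key is 64 ≤ 64 bytes, zero-padded: |K'| = 64.
Outer input = (K'⊕opad) ∥ H(inner) → 64 + 28 = 92 bytes.

92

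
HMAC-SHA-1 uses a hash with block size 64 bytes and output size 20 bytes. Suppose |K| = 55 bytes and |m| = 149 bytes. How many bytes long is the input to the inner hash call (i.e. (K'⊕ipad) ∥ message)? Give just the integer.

Key is 55 ≤ 64 bytes, zero-padded: |K'| = 64.
Inner input = (K'⊕ipad) ∥ m → 64 + 149 = 213 bytes.

213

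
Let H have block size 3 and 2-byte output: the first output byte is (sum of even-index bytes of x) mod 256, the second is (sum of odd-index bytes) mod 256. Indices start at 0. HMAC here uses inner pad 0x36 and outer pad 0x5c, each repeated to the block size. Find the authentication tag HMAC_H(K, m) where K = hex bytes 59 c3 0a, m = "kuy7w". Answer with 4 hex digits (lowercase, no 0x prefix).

abf6

Key hex bytes 59 c3 0a is exactly B = 3 bytes: K' = 59 c3 0a.
K' ⊕ ipad = 6f f5 3c.  K' ⊕ opad = 05 9f 56.
Inner input = (K'⊕ipad) ∥ m = 6f f5 3c ∥ 6b 75 79 37 77.
Inner hash: even-index sum = 343 mod 256 = 87; odd-index sum = 592 mod 256 = 80 → 57 50.
Outer input = (K'⊕opad) ∥ inner = 05 9f 56 ∥ 57 50.
Outer hash (tag): even-index sum = 171 mod 256 = 171; odd-index sum = 246 mod 256 = 246 → ab f6.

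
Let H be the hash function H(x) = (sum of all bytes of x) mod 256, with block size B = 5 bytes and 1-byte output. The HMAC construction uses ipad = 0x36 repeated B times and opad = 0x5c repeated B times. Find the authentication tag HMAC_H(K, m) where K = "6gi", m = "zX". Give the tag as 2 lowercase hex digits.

80

Key "6gi" = 36 67 69 is 3 bytes ≤ B = 5; zero-pad to 5 bytes: K' = 36 67 69 00 00.
K' ⊕ ipad = 00 51 5f 36 36.  K' ⊕ opad = 6a 3b 35 5c 5c.
Inner input = (K'⊕ipad) ∥ m = 00 51 5f 36 36 ∥ 7a 58.
Inner hash: sum = 0+81+95+54+54+122+88 = 494; mod 256 = 238 → ee.
Outer input = (K'⊕opad) ∥ inner = 6a 3b 35 5c 5c ∥ ee.
Outer hash (tag): sum = 106+59+53+92+92+238 = 640; mod 256 = 128 → 80.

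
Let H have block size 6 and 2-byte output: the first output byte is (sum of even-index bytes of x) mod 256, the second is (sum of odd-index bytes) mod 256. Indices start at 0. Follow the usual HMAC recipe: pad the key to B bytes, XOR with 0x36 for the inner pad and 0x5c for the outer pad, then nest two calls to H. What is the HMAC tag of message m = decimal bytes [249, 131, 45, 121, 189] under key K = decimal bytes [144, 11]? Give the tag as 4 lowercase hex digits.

79b4

Key decimal bytes [144, 11] = 90 0b is 2 bytes ≤ B = 6; zero-pad to 6 bytes: K' = 90 0b 00 00 00 00.
K' ⊕ ipad = a6 3d 36 36 36 36.  K' ⊕ opad = cc 57 5c 5c 5c 5c.
Inner input = (K'⊕ipad) ∥ m = a6 3d 36 36 36 36 ∥ f9 83 2d 79 bd.
Inner hash: even-index sum = 757 mod 256 = 245; odd-index sum = 421 mod 256 = 165 → f5 a5.
Outer input = (K'⊕opad) ∥ inner = cc 57 5c 5c 5c 5c ∥ f5 a5.
Outer hash (tag): even-index sum = 633 mod 256 = 121; odd-index sum = 436 mod 256 = 180 → 79 b4.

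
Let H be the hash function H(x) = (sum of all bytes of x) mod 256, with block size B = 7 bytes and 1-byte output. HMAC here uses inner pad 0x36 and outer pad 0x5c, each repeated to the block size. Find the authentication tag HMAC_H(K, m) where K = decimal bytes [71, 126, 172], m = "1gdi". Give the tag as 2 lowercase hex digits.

Key decimal bytes [71, 126, 172] = 47 7e ac is 3 bytes ≤ B = 7; zero-pad to 7 bytes: K' = 47 7e ac 00 00 00 00.
K' ⊕ ipad = 71 48 9a 36 36 36 36.  K' ⊕ opad = 1b 22 f0 5c 5c 5c 5c.
Inner input = (K'⊕ipad) ∥ m = 71 48 9a 36 36 36 36 ∥ 31 67 64 69.
Inner hash: sum = 113+72+154+54+54+54+54+49+103+100+105 = 912; mod 256 = 144 → 90.
Outer input = (K'⊕opad) ∥ inner = 1b 22 f0 5c 5c 5c 5c ∥ 90.
Outer hash (tag): sum = 27+34+240+92+92+92+92+144 = 813; mod 256 = 45 → 2d.

2d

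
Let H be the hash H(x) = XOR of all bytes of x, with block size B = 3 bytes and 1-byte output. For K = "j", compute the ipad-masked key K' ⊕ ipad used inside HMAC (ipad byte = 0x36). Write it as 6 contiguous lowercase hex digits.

Key "j" = 6a is 1 byte ≤ B = 3; zero-pad to 3 bytes: K' = 6a 00 00.
XOR each byte with 0x36: 6a⊕36=5c, 00⊕36=36, 00⊕36=36.

5c3636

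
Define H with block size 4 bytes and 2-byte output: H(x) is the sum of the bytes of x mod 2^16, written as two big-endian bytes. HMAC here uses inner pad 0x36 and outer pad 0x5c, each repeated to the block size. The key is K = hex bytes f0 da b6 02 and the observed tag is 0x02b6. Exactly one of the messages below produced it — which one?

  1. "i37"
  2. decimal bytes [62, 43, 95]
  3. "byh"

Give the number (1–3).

1

Key hex bytes f0 da b6 02 is exactly B = 4 bytes: K' = f0 da b6 02.
K' ⊕ ipad = c6 ec 80 34; K' ⊕ opad = ac 86 ea 5e.
m1: inner = H(c6 ec 80 34 69 33 37) = 03 39; tag = H(ac 86 ea 5e 03 39) = 02b6 ← matches
m2: inner = H(c6 ec 80 34 3e 2b 5f) = 03 2e; tag = H(ac 86 ea 5e 03 2e) = 02ab
m3: inner = H(c6 ec 80 34 62 79 68) = 03 a9; tag = H(ac 86 ea 5e 03 a9) = 0326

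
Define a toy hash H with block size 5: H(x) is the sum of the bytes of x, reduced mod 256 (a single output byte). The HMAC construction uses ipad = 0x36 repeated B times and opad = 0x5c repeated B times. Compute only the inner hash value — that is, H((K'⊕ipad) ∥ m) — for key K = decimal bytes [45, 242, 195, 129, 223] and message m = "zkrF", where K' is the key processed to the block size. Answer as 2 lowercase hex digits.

Key decimal bytes [45, 242, 195, 129, 223] = 2d f2 c3 81 df is exactly B = 5 bytes: K' = 2d f2 c3 81 df.
K' ⊕ ipad = 1b c4 f5 b7 e9.
Inner input = 1b c4 f5 b7 e9 ∥ 7a 6b 72 46.
Inner hash: sum = 27+196+245+183+233+122+107+114+70 = 1297; mod 256 = 17 → 11.

11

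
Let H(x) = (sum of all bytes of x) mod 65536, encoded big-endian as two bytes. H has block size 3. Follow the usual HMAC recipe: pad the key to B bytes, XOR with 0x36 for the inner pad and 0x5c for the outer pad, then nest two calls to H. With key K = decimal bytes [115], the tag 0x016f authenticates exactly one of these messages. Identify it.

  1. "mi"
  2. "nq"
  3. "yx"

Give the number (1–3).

Key decimal bytes [115] = 73 is 1 byte ≤ B = 3; zero-pad to 3 bytes: K' = 73 00 00.
K' ⊕ ipad = 45 36 36; K' ⊕ opad = 2f 5c 5c.
m1: inner = H(45 36 36 6d 69) = 01 87; tag = H(2f 5c 5c 01 87) = 016f ← matches
m2: inner = H(45 36 36 6e 71) = 01 90; tag = H(2f 5c 5c 01 90) = 0178
m3: inner = H(45 36 36 79 78) = 01 a2; tag = H(2f 5c 5c 01 a2) = 018a

1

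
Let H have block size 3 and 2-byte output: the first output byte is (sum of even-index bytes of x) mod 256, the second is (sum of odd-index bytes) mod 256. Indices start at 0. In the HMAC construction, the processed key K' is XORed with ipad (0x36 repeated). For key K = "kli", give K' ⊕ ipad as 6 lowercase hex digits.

5d5a5f

Key "kli" = 6b 6c 69 is exactly B = 3 bytes: K' = 6b 6c 69.
XOR each byte with 0x36: 6b⊕36=5d, 6c⊕36=5a, 69⊕36=5f.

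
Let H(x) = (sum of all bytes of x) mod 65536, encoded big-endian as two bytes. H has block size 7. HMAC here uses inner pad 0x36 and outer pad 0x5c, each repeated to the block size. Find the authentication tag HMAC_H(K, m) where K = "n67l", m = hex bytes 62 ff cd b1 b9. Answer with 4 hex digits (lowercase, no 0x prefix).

Key "n67l" = 6e 36 37 6c is 4 bytes ≤ B = 7; zero-pad to 7 bytes: K' = 6e 36 37 6c 00 00 00.
K' ⊕ ipad = 58 00 01 5a 36 36 36.  K' ⊕ opad = 32 6a 6b 30 5c 5c 5c.
Inner input = (K'⊕ipad) ∥ m = 58 00 01 5a 36 36 36 ∥ 62 ff cd b1 b9.
Inner hash: sum = 88+0+1+90+54+54+54+98+255+205+177+185 = 1261 → 04 ed.
Outer input = (K'⊕opad) ∥ inner = 32 6a 6b 30 5c 5c 5c ∥ 04 ed.
Outer hash (tag): sum = 50+106+107+48+92+92+92+4+237 = 828 → 03 3c.

033c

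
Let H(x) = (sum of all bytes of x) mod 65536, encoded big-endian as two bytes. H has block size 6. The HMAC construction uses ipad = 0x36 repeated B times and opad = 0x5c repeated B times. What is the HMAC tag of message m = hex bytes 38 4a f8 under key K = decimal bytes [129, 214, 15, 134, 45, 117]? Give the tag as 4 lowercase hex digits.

Key decimal bytes [129, 214, 15, 134, 45, 117] = 81 d6 0f 86 2d 75 is exactly B = 6 bytes: K' = 81 d6 0f 86 2d 75.
K' ⊕ ipad = b7 e0 39 b0 1b 43.  K' ⊕ opad = dd 8a 53 da 71 29.
Inner input = (K'⊕ipad) ∥ m = b7 e0 39 b0 1b 43 ∥ 38 4a f8.
Inner hash: sum = 183+224+57+176+27+67+56+74+248 = 1112 → 04 58.
Outer input = (K'⊕opad) ∥ inner = dd 8a 53 da 71 29 ∥ 04 58.
Outer hash (tag): sum = 221+138+83+218+113+41+4+88 = 906 → 03 8a.

038a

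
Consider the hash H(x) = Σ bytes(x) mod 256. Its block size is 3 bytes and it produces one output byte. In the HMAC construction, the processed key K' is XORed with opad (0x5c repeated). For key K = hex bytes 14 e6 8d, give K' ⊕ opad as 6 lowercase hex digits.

48bad1

Key hex bytes 14 e6 8d is exactly B = 3 bytes: K' = 14 e6 8d.
XOR each byte with 0x5c: 14⊕5c=48, e6⊕5c=ba, 8d⊕5c=d1.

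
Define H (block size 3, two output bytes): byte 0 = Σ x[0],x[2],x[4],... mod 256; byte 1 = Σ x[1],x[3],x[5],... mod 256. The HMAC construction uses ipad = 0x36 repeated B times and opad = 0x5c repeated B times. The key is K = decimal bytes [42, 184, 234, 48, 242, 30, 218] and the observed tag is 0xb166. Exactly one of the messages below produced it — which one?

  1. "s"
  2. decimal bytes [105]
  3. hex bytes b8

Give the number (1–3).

Key decimal bytes [42, 184, 234, 48, 242, 30, 218] = 2a b8 ea 30 f2 1e da is 7 bytes > B = 3, so hash it first: H(key) = e0 06, then zero-pad to 3 bytes: K' = e0 06 00.
K' ⊕ ipad = d6 30 36; K' ⊕ opad = bc 5a 5c.
m1: inner = H(d6 30 36 73) = 0c a3; tag = H(bc 5a 5c 0c a3) = bb66
m2: inner = H(d6 30 36 69) = 0c 99; tag = H(bc 5a 5c 0c 99) = b166 ← matches
m3: inner = H(d6 30 36 b8) = 0c e8; tag = H(bc 5a 5c 0c e8) = 0066

2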